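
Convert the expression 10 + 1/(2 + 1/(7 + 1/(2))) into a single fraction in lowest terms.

a_0 = 10: 10/1
a_1 = 2: 21/2
a_2 = 7: 157/15
a_3 = 2: 335/32

335/32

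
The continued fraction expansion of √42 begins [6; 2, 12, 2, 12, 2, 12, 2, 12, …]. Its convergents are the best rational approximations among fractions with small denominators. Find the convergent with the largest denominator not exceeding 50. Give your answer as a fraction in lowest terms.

a_0 = 6: 6/1  (≤ bound)
a_1 = 2: 13/2  (≤ bound)
a_2 = 12: 162/25  (≤ bound)
a_3 = 2: 337/52  (> 50, stop)

162/25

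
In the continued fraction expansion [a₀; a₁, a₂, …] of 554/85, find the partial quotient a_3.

13

⌊554/85⌋ = 6, remainder 44
⌊85/44⌋ = 1, remainder 41
⌊44/41⌋ = 1, remainder 3
⌊41/3⌋ = 13, remainder 2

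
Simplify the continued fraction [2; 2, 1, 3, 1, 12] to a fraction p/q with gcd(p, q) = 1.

422/179

a_0 = 2: 2/1
a_1 = 2: 5/2
a_2 = 1: 7/3
a_3 = 3: 26/11
a_4 = 1: 33/14
a_5 = 12: 422/179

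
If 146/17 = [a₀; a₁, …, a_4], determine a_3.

146 = 8·17 + 10, so a_0 = 8
17 = 1·10 + 7, so a_1 = 1
10 = 1·7 + 3, so a_2 = 1
7 = 2·3 + 1, so a_3 = 2

2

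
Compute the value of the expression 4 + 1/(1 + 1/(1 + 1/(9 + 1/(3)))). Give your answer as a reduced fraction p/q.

267/59

Compute successive convergents:
a_0 = 4: 4/1
a_1 = 1: 5/1
a_2 = 1: 9/2
a_3 = 9: 86/19
a_4 = 3: 267/59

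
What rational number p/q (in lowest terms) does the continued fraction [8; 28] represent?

225/28

a_0 = 8: 8/1
a_1 = 28: 225/28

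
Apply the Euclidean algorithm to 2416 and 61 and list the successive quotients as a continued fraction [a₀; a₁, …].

2416 ÷ 61 → quotient 39, remainder 37
61 ÷ 37 → quotient 1, remainder 24
37 ÷ 24 → quotient 1, remainder 13
24 ÷ 13 → quotient 1, remainder 11
13 ÷ 11 → quotient 1, remainder 2
11 ÷ 2 → quotient 5, remainder 1
2 ÷ 1 → quotient 2, remainder 0

[39; 1, 1, 1, 1, 5, 2]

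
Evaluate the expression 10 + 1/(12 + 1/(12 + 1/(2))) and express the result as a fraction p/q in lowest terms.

Work from the innermost term outward:
Start with 2.
12 + 1/(2/1) = 12 + 1/2 = 25/2
12 + 1/(25/2) = 12 + 2/25 = 302/25
10 + 1/(302/25) = 10 + 25/302 = 3045/302

3045/302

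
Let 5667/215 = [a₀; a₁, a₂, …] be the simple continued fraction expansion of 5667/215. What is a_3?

3

⌊5667/215⌋ = 26, remainder 77
⌊215/77⌋ = 2, remainder 61
⌊77/61⌋ = 1, remainder 16
⌊61/16⌋ = 3, remainder 13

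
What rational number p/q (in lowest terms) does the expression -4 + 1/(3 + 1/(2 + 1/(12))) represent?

-323/87

Start with 12.
2 + 1/(12/1) = 2 + 1/12 = 25/12
3 + 1/(25/12) = 3 + 12/25 = 87/25
-4 + 1/(87/25) = -4 + 25/87 = -323/87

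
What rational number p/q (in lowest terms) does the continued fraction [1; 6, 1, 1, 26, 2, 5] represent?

4453/3860

Starting at the tail and folding back:
Start with 5.
2 + 1/(5/1) = 2 + 1/5 = 11/5
26 + 1/(11/5) = 26 + 5/11 = 291/11
1 + 1/(291/11) = 1 + 11/291 = 302/291
1 + 1/(302/291) = 1 + 291/302 = 593/302
6 + 1/(593/302) = 6 + 302/593 = 3860/593
1 + 1/(3860/593) = 1 + 593/3860 = 4453/3860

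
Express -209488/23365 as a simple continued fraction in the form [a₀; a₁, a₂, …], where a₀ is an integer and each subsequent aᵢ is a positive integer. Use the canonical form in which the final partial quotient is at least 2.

[-9; 29, 3, 6, 6, 1, 5]

⌊-209488/23365⌋ = -9, remainder 797
⌊23365/797⌋ = 29, remainder 252
⌊797/252⌋ = 3, remainder 41
⌊252/41⌋ = 6, remainder 6
⌊41/6⌋ = 6, remainder 5
⌊6/5⌋ = 1, remainder 1
⌊5/1⌋ = 5, remainder 0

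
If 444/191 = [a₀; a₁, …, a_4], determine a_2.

12

Repeatedly divide and take the remainder:
⌊444/191⌋ = 2, remainder 62
⌊191/62⌋ = 3, remainder 5
⌊62/5⌋ = 12, remainder 2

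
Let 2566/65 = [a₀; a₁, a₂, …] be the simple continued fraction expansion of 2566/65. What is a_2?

Repeatedly divide and take the remainder:
2566 = 39·65 + 31, so a_0 = 39
65 = 2·31 + 3, so a_1 = 2
31 = 10·3 + 1, so a_2 = 10

10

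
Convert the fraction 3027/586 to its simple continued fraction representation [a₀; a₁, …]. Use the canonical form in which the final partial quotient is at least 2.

[5; 6, 24, 4]

3027 = 5·586 + 97, so a_0 = 5
586 = 6·97 + 4, so a_1 = 6
97 = 24·4 + 1, so a_2 = 24
4 = 4·1 + 0, so a_3 = 4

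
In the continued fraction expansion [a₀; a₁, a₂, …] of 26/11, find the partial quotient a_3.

Apply division with remainder until the remainder is 0:
⌊26/11⌋ = 2, remainder 4
⌊11/4⌋ = 2, remainder 3
⌊4/3⌋ = 1, remainder 1
⌊3/1⌋ = 3, remainder 0

3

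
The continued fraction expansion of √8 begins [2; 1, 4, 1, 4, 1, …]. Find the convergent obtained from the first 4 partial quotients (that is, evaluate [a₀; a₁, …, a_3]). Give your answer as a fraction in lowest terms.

17/6

Compute successive convergents:
a_0 = 2: 2/1
a_1 = 1: 3/1
a_2 = 4: 14/5
a_3 = 1: 17/6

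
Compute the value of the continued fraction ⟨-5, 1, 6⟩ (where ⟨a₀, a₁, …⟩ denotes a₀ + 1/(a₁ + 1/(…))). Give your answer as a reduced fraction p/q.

Collapse the nested fraction from the inside out:
Start with 6.
1 + 1/(6/1) = 1 + 1/6 = 7/6
-5 + 1/(7/6) = -5 + 6/7 = -29/7

-29/7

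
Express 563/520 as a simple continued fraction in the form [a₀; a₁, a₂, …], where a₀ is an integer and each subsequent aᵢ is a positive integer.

[1; 12, 10, 1, 3]

⌊563/520⌋ = 1, remainder 43
⌊520/43⌋ = 12, remainder 4
⌊43/4⌋ = 10, remainder 3
⌊4/3⌋ = 1, remainder 1
⌊3/1⌋ = 3, remainder 0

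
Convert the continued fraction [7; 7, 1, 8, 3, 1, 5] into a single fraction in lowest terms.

Compute successive convergents:
a_0 = 7: 7/1
a_1 = 7: 50/7
a_2 = 1: 57/8
a_3 = 8: 506/71
a_4 = 3: 1575/221
a_5 = 1: 2081/292
a_6 = 5: 11980/1681

11980/1681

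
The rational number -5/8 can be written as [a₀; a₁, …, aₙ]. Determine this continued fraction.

Apply division with remainder until the remainder is 0:
⌊-5/8⌋ = -1, remainder 3
⌊8/3⌋ = 2, remainder 2
⌊3/2⌋ = 1, remainder 1
⌊2/1⌋ = 2, remainder 0

[-1; 2, 1, 2]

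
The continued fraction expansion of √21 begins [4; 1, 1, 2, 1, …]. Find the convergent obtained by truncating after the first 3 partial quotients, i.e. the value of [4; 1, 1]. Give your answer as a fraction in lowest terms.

Start with 1.
1 + 1/(1/1) = 1 + 1/1 = 2/1
4 + 1/(2/1) = 4 + 1/2 = 9/2

9/2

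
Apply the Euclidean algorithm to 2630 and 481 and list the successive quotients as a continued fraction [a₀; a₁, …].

2630 = 5·481 + 225, so a_0 = 5
481 = 2·225 + 31, so a_1 = 2
225 = 7·31 + 8, so a_2 = 7
31 = 3·8 + 7, so a_3 = 3
8 = 1·7 + 1, so a_4 = 1
7 = 7·1 + 0, so a_5 = 7

[5; 2, 7, 3, 1, 7]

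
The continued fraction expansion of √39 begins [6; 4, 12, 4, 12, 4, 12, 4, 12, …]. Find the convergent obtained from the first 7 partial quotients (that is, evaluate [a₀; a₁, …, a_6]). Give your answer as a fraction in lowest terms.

a_0 = 6: 6/1
a_1 = 4: 25/4
a_2 = 12: 306/49
a_3 = 4: 1249/200
a_4 = 12: 15294/2449
a_5 = 4: 62425/9996
a_6 = 12: 764394/122401

764394/122401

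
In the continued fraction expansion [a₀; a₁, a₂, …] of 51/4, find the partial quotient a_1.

51 = 12·4 + 3, so a_0 = 12
4 = 1·3 + 1, so a_1 = 1

1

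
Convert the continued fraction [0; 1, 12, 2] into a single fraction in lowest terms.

25/27

Start with 2.
12 + 1/(2/1) = 12 + 1/2 = 25/2
1 + 1/(25/2) = 1 + 2/25 = 27/25
0 + 1/(27/25) = 0 + 25/27 = 25/27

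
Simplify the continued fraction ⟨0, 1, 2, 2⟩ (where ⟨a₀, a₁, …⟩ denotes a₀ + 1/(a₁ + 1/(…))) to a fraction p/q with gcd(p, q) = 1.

a_0 = 0: 0/1
a_1 = 1: 1/1
a_2 = 2: 2/3
a_3 = 2: 5/7

5/7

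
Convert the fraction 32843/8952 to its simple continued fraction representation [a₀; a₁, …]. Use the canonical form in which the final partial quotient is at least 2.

32843 = 3·8952 + 5987, so a_0 = 3
8952 = 1·5987 + 2965, so a_1 = 1
5987 = 2·2965 + 57, so a_2 = 2
2965 = 52·57 + 1, so a_3 = 52
57 = 57·1 + 0, so a_4 = 57

[3; 1, 2, 52, 57]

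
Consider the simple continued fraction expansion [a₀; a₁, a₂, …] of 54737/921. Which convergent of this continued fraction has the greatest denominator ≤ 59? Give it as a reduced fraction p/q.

2199/37

a_0 = 59: 59/1  (≤ bound)
a_1 = 2: 119/2  (≤ bound)
a_2 = 3: 416/7  (≤ bound)
a_3 = 5: 2199/37  (≤ bound)
a_4 = 2: 4814/81  (> 59, stop)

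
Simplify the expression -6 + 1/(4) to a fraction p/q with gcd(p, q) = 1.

-23/4

Collapse the nested fraction from the inside out:
Start with 4.
-6 + 1/(4/1) = -6 + 1/4 = -23/4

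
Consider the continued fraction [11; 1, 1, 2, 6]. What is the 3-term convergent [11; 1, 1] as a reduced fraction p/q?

23/2

Work from the innermost term outward:
Start with 1.
1 + 1/(1/1) = 1 + 1/1 = 2/1
11 + 1/(2/1) = 11 + 1/2 = 23/2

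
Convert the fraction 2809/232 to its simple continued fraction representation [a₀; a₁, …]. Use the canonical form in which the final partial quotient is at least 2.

[12; 9, 3, 1, 1, 3]

Repeatedly divide and take the remainder:
2809 = 12·232 + 25, so a_0 = 12
232 = 9·25 + 7, so a_1 = 9
25 = 3·7 + 4, so a_2 = 3
7 = 1·4 + 3, so a_3 = 1
4 = 1·3 + 1, so a_4 = 1
3 = 3·1 + 0, so a_5 = 3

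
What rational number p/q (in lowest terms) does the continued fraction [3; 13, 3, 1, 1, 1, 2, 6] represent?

a_0 = 3: 3/1
a_1 = 13: 40/13
a_2 = 3: 123/40
a_3 = 1: 163/53
a_4 = 1: 286/93
a_5 = 1: 449/146
a_6 = 2: 1184/385
a_7 = 6: 7553/2456

7553/2456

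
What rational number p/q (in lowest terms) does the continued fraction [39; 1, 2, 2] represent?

278/7

Start with 2.
2 + 1/(2/1) = 2 + 1/2 = 5/2
1 + 1/(5/2) = 1 + 2/5 = 7/5
39 + 1/(7/5) = 39 + 5/7 = 278/7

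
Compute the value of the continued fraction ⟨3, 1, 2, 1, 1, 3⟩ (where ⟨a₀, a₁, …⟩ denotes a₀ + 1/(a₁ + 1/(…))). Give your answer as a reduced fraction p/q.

93/25

a_0 = 3: 3/1
a_1 = 1: 4/1
a_2 = 2: 11/3
a_3 = 1: 15/4
a_4 = 1: 26/7
a_5 = 3: 93/25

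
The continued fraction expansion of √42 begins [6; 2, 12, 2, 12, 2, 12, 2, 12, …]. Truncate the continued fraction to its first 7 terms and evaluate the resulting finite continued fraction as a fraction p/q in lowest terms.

109194/16849

Compute successive convergents:
a_0 = 6: 6/1
a_1 = 2: 13/2
a_2 = 12: 162/25
a_3 = 2: 337/52
a_4 = 12: 4206/649
a_5 = 2: 8749/1350
a_6 = 12: 109194/16849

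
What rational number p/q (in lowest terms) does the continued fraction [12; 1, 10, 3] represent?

Start with 3.
10 + 1/(3/1) = 10 + 1/3 = 31/3
1 + 1/(31/3) = 1 + 3/31 = 34/31
12 + 1/(34/31) = 12 + 31/34 = 439/34

439/34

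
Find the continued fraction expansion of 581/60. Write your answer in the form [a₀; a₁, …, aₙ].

⌊581/60⌋ = 9, remainder 41
⌊60/41⌋ = 1, remainder 19
⌊41/19⌋ = 2, remainder 3
⌊19/3⌋ = 6, remainder 1
⌊3/1⌋ = 3, remainder 0

[9; 1, 2, 6, 3]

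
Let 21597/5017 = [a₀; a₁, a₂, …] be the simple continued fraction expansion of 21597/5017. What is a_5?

21597 = 4·5017 + 1529, so a_0 = 4
5017 = 3·1529 + 430, so a_1 = 3
1529 = 3·430 + 239, so a_2 = 3
430 = 1·239 + 191, so a_3 = 1
239 = 1·191 + 48, so a_4 = 1
191 = 3·48 + 47, so a_5 = 3

3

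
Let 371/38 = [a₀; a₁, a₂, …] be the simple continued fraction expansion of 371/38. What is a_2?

Repeatedly divide and take the remainder:
371 ÷ 38 → quotient 9, remainder 29
38 ÷ 29 → quotient 1, remainder 9
29 ÷ 9 → quotient 3, remainder 2

3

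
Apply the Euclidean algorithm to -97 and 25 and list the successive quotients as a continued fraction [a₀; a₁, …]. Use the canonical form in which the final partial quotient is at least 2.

Run the Euclidean algorithm, recording each quotient:
-97 = -4·25 + 3, so a_0 = -4
25 = 8·3 + 1, so a_1 = 8
3 = 3·1 + 0, so a_2 = 3

[-4; 8, 3]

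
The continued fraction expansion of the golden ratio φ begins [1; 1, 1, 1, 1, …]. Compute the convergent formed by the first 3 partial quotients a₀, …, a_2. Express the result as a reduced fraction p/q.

a_0 = 1: 1/1
a_1 = 1: 2/1
a_2 = 1: 3/2

3/2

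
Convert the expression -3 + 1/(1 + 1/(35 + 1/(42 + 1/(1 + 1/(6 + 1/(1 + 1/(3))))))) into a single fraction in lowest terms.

a_0 = -3: -3/1
a_1 = 1: -2/1
a_2 = 35: -73/36
a_3 = 42: -3068/1513
a_4 = 1: -3141/1549
a_5 = 6: -21914/10807
a_6 = 1: -25055/12356
a_7 = 3: -97079/47875

-97079/47875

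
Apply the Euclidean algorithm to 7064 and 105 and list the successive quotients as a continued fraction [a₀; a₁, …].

7064 = 67·105 + 29, so a_0 = 67
105 = 3·29 + 18, so a_1 = 3
29 = 1·18 + 11, so a_2 = 1
18 = 1·11 + 7, so a_3 = 1
11 = 1·7 + 4, so a_4 = 1
7 = 1·4 + 3, so a_5 = 1
4 = 1·3 + 1, so a_6 = 1
3 = 3·1 + 0, so a_7 = 3

[67; 3, 1, 1, 1, 1, 1, 3]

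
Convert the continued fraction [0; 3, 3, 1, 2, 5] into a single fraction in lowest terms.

59/193

Use the convergent recurrence hₖ = aₖ·hₖ₋₁ + hₖ₋₂ (and likewise for the denominators kₖ):
a_0 = 0: 0/1
a_1 = 3: 1/3
a_2 = 3: 3/10
a_3 = 1: 4/13
a_4 = 2: 11/36
a_5 = 5: 59/193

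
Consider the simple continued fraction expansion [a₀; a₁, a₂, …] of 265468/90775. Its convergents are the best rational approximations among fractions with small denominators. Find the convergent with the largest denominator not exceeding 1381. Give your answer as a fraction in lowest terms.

a_0 = 2: 2/1  (≤ bound)
a_1 = 1: 3/1  (≤ bound)
a_2 = 12: 38/13  (≤ bound)
a_3 = 4: 155/53  (≤ bound)
a_4 = 5: 813/278  (≤ bound)
a_5 = 11: 9098/3111  (> 1381, stop)

813/278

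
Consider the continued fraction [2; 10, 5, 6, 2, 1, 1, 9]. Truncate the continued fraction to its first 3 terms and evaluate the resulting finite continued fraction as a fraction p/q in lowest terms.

Starting at the tail and folding back:
Start with 5.
10 + 1/(5/1) = 10 + 1/5 = 51/5
2 + 1/(51/5) = 2 + 5/51 = 107/51

107/51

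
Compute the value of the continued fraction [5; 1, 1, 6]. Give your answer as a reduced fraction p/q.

a_0 = 5: 5/1
a_1 = 1: 6/1
a_2 = 1: 11/2
a_3 = 6: 72/13

72/13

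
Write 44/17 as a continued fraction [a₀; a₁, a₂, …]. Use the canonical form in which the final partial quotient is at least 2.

⌊44/17⌋ = 2, remainder 10
⌊17/10⌋ = 1, remainder 7
⌊10/7⌋ = 1, remainder 3
⌊7/3⌋ = 2, remainder 1
⌊3/1⌋ = 3, remainder 0

[2; 1, 1, 2, 3]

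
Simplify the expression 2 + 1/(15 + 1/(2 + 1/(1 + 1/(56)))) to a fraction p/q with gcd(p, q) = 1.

Start with 56.
1 + 1/(56/1) = 1 + 1/56 = 57/56
2 + 1/(57/56) = 2 + 56/57 = 170/57
15 + 1/(170/57) = 15 + 57/170 = 2607/170
2 + 1/(2607/170) = 2 + 170/2607 = 5384/2607

5384/2607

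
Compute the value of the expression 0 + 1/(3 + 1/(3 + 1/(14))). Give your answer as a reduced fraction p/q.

43/143

Start with 14.
3 + 1/(14/1) = 3 + 1/14 = 43/14
3 + 1/(43/14) = 3 + 14/43 = 143/43
0 + 1/(143/43) = 0 + 43/143 = 43/143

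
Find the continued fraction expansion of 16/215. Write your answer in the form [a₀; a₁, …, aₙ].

[0; 13, 2, 3, 2]

16 = 0·215 + 16, so a_0 = 0
215 = 13·16 + 7, so a_1 = 13
16 = 2·7 + 2, so a_2 = 2
7 = 3·2 + 1, so a_3 = 3
2 = 2·1 + 0, so a_4 = 2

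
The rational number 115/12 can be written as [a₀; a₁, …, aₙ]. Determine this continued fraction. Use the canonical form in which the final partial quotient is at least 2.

[9; 1, 1, 2, 2]

115 ÷ 12 → quotient 9, remainder 7
12 ÷ 7 → quotient 1, remainder 5
7 ÷ 5 → quotient 1, remainder 2
5 ÷ 2 → quotient 2, remainder 1
2 ÷ 1 → quotient 2, remainder 0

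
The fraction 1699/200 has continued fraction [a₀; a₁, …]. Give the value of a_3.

2

Repeatedly divide and take the remainder:
⌊1699/200⌋ = 8, remainder 99
⌊200/99⌋ = 2, remainder 2
⌊99/2⌋ = 49, remainder 1
⌊2/1⌋ = 2, remainder 0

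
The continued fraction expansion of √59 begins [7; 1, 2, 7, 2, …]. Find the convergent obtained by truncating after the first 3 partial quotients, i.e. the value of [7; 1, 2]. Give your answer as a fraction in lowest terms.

Compute successive convergents:
a_0 = 7: 7/1
a_1 = 1: 8/1
a_2 = 2: 23/3

23/3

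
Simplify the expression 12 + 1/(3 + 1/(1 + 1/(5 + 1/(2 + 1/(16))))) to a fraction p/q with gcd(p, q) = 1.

a_0 = 12: 12/1
a_1 = 3: 37/3
a_2 = 1: 49/4
a_3 = 5: 282/23
a_4 = 2: 613/50
a_5 = 16: 10090/823

10090/823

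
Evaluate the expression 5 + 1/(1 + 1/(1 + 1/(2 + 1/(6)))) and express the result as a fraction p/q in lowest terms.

Use the convergent recurrence hₖ = aₖ·hₖ₋₁ + hₖ₋₂ (and likewise for the denominators kₖ):
a_0 = 5: 5/1
a_1 = 1: 6/1
a_2 = 1: 11/2
a_3 = 2: 28/5
a_4 = 6: 179/32

179/32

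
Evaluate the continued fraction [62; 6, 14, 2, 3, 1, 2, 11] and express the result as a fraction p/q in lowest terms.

1547281/24890

a_0 = 62: 62/1
a_1 = 6: 373/6
a_2 = 14: 5284/85
a_3 = 2: 10941/176
a_4 = 3: 38107/613
a_5 = 1: 49048/789
a_6 = 2: 136203/2191
a_7 = 11: 1547281/24890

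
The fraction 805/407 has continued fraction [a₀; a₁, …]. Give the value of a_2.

Apply division with remainder until the remainder is 0:
⌊805/407⌋ = 1, remainder 398
⌊407/398⌋ = 1, remainder 9
⌊398/9⌋ = 44, remainder 2

44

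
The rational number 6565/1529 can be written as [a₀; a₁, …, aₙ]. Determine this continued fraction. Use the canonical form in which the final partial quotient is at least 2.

6565 = 4·1529 + 449, so a_0 = 4
1529 = 3·449 + 182, so a_1 = 3
449 = 2·182 + 85, so a_2 = 2
182 = 2·85 + 12, so a_3 = 2
85 = 7·12 + 1, so a_4 = 7
12 = 12·1 + 0, so a_5 = 12

[4; 3, 2, 2, 7, 12]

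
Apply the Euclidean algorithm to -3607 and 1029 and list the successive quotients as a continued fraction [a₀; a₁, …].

[-4; 2, 46, 3, 1, 2]

-3607 ÷ 1029 → quotient -4, remainder 509
1029 ÷ 509 → quotient 2, remainder 11
509 ÷ 11 → quotient 46, remainder 3
11 ÷ 3 → quotient 3, remainder 2
3 ÷ 2 → quotient 1, remainder 1
2 ÷ 1 → quotient 2, remainder 0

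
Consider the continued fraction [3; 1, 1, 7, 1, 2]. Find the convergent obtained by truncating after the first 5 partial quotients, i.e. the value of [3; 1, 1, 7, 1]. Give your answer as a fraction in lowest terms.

60/17

Work from the innermost term outward:
Start with 1.
7 + 1/(1/1) = 7 + 1/1 = 8/1
1 + 1/(8/1) = 1 + 1/8 = 9/8
1 + 1/(9/8) = 1 + 8/9 = 17/9
3 + 1/(17/9) = 3 + 9/17 = 60/17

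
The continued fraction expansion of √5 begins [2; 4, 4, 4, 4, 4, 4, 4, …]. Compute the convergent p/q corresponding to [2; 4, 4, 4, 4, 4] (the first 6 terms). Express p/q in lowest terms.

Start with 4.
4 + 1/(4/1) = 4 + 1/4 = 17/4
4 + 1/(17/4) = 4 + 4/17 = 72/17
4 + 1/(72/17) = 4 + 17/72 = 305/72
4 + 1/(305/72) = 4 + 72/305 = 1292/305
2 + 1/(1292/305) = 2 + 305/1292 = 2889/1292

2889/1292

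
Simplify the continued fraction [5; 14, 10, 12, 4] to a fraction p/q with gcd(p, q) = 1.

35319/6965

Start with 4.
12 + 1/(4/1) = 12 + 1/4 = 49/4
10 + 1/(49/4) = 10 + 4/49 = 494/49
14 + 1/(494/49) = 14 + 49/494 = 6965/494
5 + 1/(6965/494) = 5 + 494/6965 = 35319/6965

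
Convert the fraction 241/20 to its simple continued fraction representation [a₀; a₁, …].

[12; 20]

Run the Euclidean algorithm, recording each quotient:
241 = 12·20 + 1, so a_0 = 12
20 = 20·1 + 0, so a_1 = 20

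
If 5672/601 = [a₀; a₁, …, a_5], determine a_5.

37

⌊5672/601⌋ = 9, remainder 263
⌊601/263⌋ = 2, remainder 75
⌊263/75⌋ = 3, remainder 38
⌊75/38⌋ = 1, remainder 37
⌊38/37⌋ = 1, remainder 1
⌊37/1⌋ = 37, remainder 0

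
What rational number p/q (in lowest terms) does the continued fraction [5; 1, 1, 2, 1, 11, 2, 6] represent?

6175/1108

Start with 6.
2 + 1/(6/1) = 2 + 1/6 = 13/6
11 + 1/(13/6) = 11 + 6/13 = 149/13
1 + 1/(149/13) = 1 + 13/149 = 162/149
2 + 1/(162/149) = 2 + 149/162 = 473/162
1 + 1/(473/162) = 1 + 162/473 = 635/473
1 + 1/(635/473) = 1 + 473/635 = 1108/635
5 + 1/(1108/635) = 5 + 635/1108 = 6175/1108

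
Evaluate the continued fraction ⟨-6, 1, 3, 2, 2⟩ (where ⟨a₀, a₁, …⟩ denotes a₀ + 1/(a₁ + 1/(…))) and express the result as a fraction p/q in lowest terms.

-115/22

a_0 = -6: -6/1
a_1 = 1: -5/1
a_2 = 3: -21/4
a_3 = 2: -47/9
a_4 = 2: -115/22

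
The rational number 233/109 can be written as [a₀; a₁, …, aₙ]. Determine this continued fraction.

[2; 7, 3, 1, 3]

Repeatedly divide and take the remainder:
233 = 2·109 + 15, so a_0 = 2
109 = 7·15 + 4, so a_1 = 7
15 = 3·4 + 3, so a_2 = 3
4 = 1·3 + 1, so a_3 = 1
3 = 3·1 + 0, so a_4 = 3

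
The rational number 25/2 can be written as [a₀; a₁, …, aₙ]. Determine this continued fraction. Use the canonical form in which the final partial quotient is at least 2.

[12; 2]

Run the Euclidean algorithm, recording each quotient:
25 ÷ 2 → quotient 12, remainder 1
2 ÷ 1 → quotient 2, remainder 0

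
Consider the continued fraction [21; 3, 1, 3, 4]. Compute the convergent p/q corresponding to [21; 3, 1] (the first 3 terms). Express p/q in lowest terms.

Use the convergent recurrence hₖ = aₖ·hₖ₋₁ + hₖ₋₂ (and likewise for the denominators kₖ):
a_0 = 21: 21/1
a_1 = 3: 64/3
a_2 = 1: 85/4

85/4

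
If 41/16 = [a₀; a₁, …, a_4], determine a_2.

⌊41/16⌋ = 2, remainder 9
⌊16/9⌋ = 1, remainder 7
⌊9/7⌋ = 1, remainder 2

1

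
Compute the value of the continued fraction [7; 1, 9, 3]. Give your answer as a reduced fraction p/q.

245/31

Start with 3.
9 + 1/(3/1) = 9 + 1/3 = 28/3
1 + 1/(28/3) = 1 + 3/28 = 31/28
7 + 1/(31/28) = 7 + 28/31 = 245/31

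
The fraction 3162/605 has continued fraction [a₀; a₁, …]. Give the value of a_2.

Apply division with remainder until the remainder is 0:
⌊3162/605⌋ = 5, remainder 137
⌊605/137⌋ = 4, remainder 57
⌊137/57⌋ = 2, remainder 23

2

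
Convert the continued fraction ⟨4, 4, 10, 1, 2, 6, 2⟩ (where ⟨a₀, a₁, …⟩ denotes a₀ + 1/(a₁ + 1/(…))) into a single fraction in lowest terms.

Use the convergent recurrence hₖ = aₖ·hₖ₋₁ + hₖ₋₂ (and likewise for the denominators kₖ):
a_0 = 4: 4/1
a_1 = 4: 17/4
a_2 = 10: 174/41
a_3 = 1: 191/45
a_4 = 2: 556/131
a_5 = 6: 3527/831
a_6 = 2: 7610/1793

7610/1793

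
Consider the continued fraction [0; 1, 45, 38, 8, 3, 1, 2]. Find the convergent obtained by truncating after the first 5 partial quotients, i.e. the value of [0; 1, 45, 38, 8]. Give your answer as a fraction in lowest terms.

a_0 = 0: 0/1
a_1 = 1: 1/1
a_2 = 45: 45/46
a_3 = 38: 1711/1749
a_4 = 8: 13733/14038

13733/14038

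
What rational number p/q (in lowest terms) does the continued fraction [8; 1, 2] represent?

26/3

a_0 = 8: 8/1
a_1 = 1: 9/1
a_2 = 2: 26/3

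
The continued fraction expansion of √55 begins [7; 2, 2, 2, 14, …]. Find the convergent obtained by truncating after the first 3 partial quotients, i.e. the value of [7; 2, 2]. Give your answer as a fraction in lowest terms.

Start with 2.
2 + 1/(2/1) = 2 + 1/2 = 5/2
7 + 1/(5/2) = 7 + 2/5 = 37/5

37/5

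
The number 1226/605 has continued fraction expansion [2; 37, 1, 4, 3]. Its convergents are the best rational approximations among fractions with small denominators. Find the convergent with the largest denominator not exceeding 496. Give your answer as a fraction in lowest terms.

List convergents until the denominator exceeds the bound:
a_0 = 2: 2/1  (≤ bound)
a_1 = 37: 75/37  (≤ bound)
a_2 = 1: 77/38  (≤ bound)
a_3 = 4: 383/189  (≤ bound)
a_4 = 3: 1226/605  (> 496, stop)

383/189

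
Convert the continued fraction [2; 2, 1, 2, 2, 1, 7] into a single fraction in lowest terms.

Work from the innermost term outward:
Start with 7.
1 + 1/(7/1) = 1 + 1/7 = 8/7
2 + 1/(8/7) = 2 + 7/8 = 23/8
2 + 1/(23/8) = 2 + 8/23 = 54/23
1 + 1/(54/23) = 1 + 23/54 = 77/54
2 + 1/(77/54) = 2 + 54/77 = 208/77
2 + 1/(208/77) = 2 + 77/208 = 493/208

493/208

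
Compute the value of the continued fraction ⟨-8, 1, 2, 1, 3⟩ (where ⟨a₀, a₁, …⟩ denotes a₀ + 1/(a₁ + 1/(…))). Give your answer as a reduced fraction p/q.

a_0 = -8: -8/1
a_1 = 1: -7/1
a_2 = 2: -22/3
a_3 = 1: -29/4
a_4 = 3: -109/15

-109/15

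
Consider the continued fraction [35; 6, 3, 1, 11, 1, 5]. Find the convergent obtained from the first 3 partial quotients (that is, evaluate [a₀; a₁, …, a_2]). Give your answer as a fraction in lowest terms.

Starting at the tail and folding back:
Start with 3.
6 + 1/(3/1) = 6 + 1/3 = 19/3
35 + 1/(19/3) = 35 + 3/19 = 668/19

668/19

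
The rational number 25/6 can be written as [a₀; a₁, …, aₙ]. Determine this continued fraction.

Run the Euclidean algorithm, recording each quotient:
⌊25/6⌋ = 4, remainder 1
⌊6/1⌋ = 6, remainder 0

[4; 6]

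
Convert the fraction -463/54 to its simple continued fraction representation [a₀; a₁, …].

Repeatedly divide and take the remainder:
⌊-463/54⌋ = -9, remainder 23
⌊54/23⌋ = 2, remainder 8
⌊23/8⌋ = 2, remainder 7
⌊8/7⌋ = 1, remainder 1
⌊7/1⌋ = 7, remainder 0

[-9; 2, 2, 1, 7]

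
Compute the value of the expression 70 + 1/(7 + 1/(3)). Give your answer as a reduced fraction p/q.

1543/22

Start with 3.
7 + 1/(3/1) = 7 + 1/3 = 22/3
70 + 1/(22/3) = 70 + 3/22 = 1543/22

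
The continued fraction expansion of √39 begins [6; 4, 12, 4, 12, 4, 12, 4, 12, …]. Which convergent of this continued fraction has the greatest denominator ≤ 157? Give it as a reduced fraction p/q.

306/49

List convergents until the denominator exceeds the bound:
a_0 = 6: 6/1  (≤ bound)
a_1 = 4: 25/4  (≤ bound)
a_2 = 12: 306/49  (≤ bound)
a_3 = 4: 1249/200  (> 157, stop)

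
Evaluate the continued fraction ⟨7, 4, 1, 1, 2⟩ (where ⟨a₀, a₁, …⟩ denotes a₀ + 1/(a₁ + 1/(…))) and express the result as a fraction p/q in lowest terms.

166/23

Start with 2.
1 + 1/(2/1) = 1 + 1/2 = 3/2
1 + 1/(3/2) = 1 + 2/3 = 5/3
4 + 1/(5/3) = 4 + 3/5 = 23/5
7 + 1/(23/5) = 7 + 5/23 = 166/23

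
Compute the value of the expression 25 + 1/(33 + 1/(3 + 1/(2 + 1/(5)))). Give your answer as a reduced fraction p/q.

31663/1265

Start with 5.
2 + 1/(5/1) = 2 + 1/5 = 11/5
3 + 1/(11/5) = 3 + 5/11 = 38/11
33 + 1/(38/11) = 33 + 11/38 = 1265/38
25 + 1/(1265/38) = 25 + 38/1265 = 31663/1265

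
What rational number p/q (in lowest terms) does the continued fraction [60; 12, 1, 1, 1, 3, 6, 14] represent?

a_0 = 60: 60/1
a_1 = 12: 721/12
a_2 = 1: 781/13
a_3 = 1: 1502/25
a_4 = 1: 2283/38
a_5 = 3: 8351/139
a_6 = 6: 52389/872
a_7 = 14: 741797/12347

741797/12347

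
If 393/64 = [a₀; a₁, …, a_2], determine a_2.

9

393 ÷ 64 → quotient 6, remainder 9
64 ÷ 9 → quotient 7, remainder 1
9 ÷ 1 → quotient 9, remainder 0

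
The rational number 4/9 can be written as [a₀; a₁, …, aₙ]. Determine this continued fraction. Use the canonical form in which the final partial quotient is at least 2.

[0; 2, 4]

Apply division with remainder until the remainder is 0:
⌊4/9⌋ = 0, remainder 4
⌊9/4⌋ = 2, remainder 1
⌊4/1⌋ = 4, remainder 0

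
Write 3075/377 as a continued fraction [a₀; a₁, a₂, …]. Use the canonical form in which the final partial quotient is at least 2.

[8; 6, 2, 1, 1, 3, 3]

⌊3075/377⌋ = 8, remainder 59
⌊377/59⌋ = 6, remainder 23
⌊59/23⌋ = 2, remainder 13
⌊23/13⌋ = 1, remainder 10
⌊13/10⌋ = 1, remainder 3
⌊10/3⌋ = 3, remainder 1
⌊3/1⌋ = 3, remainder 0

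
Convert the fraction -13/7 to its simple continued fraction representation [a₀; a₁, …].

[-2; 7]

Apply division with remainder until the remainder is 0:
-13 ÷ 7 → quotient -2, remainder 1
7 ÷ 1 → quotient 7, remainder 0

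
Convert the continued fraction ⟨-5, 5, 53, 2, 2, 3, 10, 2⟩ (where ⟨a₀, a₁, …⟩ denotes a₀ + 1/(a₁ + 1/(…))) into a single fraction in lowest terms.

Compute successive convergents:
a_0 = -5: -5/1
a_1 = 5: -24/5
a_2 = 53: -1277/266
a_3 = 2: -2578/537
a_4 = 2: -6433/1340
a_5 = 3: -21877/4557
a_6 = 10: -225203/46910
a_7 = 2: -472283/98377

-472283/98377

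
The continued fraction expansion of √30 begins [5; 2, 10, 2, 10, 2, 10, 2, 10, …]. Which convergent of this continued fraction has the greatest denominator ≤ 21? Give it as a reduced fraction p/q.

List convergents until the denominator exceeds the bound:
a_0 = 5: 5/1  (≤ bound)
a_1 = 2: 11/2  (≤ bound)
a_2 = 10: 115/21  (≤ bound)
a_3 = 2: 241/44  (> 21, stop)

115/21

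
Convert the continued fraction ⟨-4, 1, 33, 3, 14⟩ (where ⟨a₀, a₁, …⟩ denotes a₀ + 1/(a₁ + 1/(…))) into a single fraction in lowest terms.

-4471/1476

Build up convergents one term at a time:
a_0 = -4: -4/1
a_1 = 1: -3/1
a_2 = 33: -103/34
a_3 = 3: -312/103
a_4 = 14: -4471/1476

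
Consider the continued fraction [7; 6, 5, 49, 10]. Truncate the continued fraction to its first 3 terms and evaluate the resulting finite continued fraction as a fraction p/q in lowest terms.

222/31

Compute successive convergents:
a_0 = 7: 7/1
a_1 = 6: 43/6
a_2 = 5: 222/31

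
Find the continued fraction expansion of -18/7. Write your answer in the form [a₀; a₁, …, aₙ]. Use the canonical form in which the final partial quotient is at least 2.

-18 ÷ 7 → quotient -3, remainder 3
7 ÷ 3 → quotient 2, remainder 1
3 ÷ 1 → quotient 3, remainder 0

[-3; 2, 3]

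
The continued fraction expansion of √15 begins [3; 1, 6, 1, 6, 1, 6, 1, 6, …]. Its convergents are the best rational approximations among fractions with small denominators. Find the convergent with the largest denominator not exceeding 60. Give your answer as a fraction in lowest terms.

213/55

List convergents until the denominator exceeds the bound:
a_0 = 3: 3/1  (≤ bound)
a_1 = 1: 4/1  (≤ bound)
a_2 = 6: 27/7  (≤ bound)
a_3 = 1: 31/8  (≤ bound)
a_4 = 6: 213/55  (≤ bound)
a_5 = 1: 244/63  (> 60, stop)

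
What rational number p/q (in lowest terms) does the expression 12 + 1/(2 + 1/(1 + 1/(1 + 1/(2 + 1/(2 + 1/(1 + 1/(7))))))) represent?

Collapse the nested fraction from the inside out:
Start with 7.
1 + 1/(7/1) = 1 + 1/7 = 8/7
2 + 1/(8/7) = 2 + 7/8 = 23/8
2 + 1/(23/8) = 2 + 8/23 = 54/23
1 + 1/(54/23) = 1 + 23/54 = 77/54
1 + 1/(77/54) = 1 + 54/77 = 131/77
2 + 1/(131/77) = 2 + 77/131 = 339/131
12 + 1/(339/131) = 12 + 131/339 = 4199/339

4199/339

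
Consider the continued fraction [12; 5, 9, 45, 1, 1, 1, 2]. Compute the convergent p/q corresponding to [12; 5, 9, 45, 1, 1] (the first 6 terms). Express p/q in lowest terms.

Use the convergent recurrence hₖ = aₖ·hₖ₋₁ + hₖ₋₂ (and likewise for the denominators kₖ):
a_0 = 12: 12/1
a_1 = 5: 61/5
a_2 = 9: 561/46
a_3 = 45: 25306/2075
a_4 = 1: 25867/2121
a_5 = 1: 51173/4196

51173/4196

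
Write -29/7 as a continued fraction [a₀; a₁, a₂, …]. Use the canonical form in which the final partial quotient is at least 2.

-29 ÷ 7 → quotient -5, remainder 6
7 ÷ 6 → quotient 1, remainder 1
6 ÷ 1 → quotient 6, remainder 0

[-5; 1, 6]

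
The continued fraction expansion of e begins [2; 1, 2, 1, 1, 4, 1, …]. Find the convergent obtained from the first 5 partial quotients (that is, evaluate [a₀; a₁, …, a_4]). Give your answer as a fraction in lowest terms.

19/7

Compute successive convergents:
a_0 = 2: 2/1
a_1 = 1: 3/1
a_2 = 2: 8/3
a_3 = 1: 11/4
a_4 = 1: 19/7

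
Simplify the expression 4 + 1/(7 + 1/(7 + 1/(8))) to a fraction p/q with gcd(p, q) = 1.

a_0 = 4: 4/1
a_1 = 7: 29/7
a_2 = 7: 207/50
a_3 = 8: 1685/407

1685/407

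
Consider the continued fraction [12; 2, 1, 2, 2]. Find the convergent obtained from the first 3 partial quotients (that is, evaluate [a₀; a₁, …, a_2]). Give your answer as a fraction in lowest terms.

37/3

Use the convergent recurrence hₖ = aₖ·hₖ₋₁ + hₖ₋₂ (and likewise for the denominators kₖ):
a_0 = 12: 12/1
a_1 = 2: 25/2
a_2 = 1: 37/3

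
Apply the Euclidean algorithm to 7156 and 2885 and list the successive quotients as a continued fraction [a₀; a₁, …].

Apply division with remainder until the remainder is 0:
⌊7156/2885⌋ = 2, remainder 1386
⌊2885/1386⌋ = 2, remainder 113
⌊1386/113⌋ = 12, remainder 30
⌊113/30⌋ = 3, remainder 23
⌊30/23⌋ = 1, remainder 7
⌊23/7⌋ = 3, remainder 2
⌊7/2⌋ = 3, remainder 1
⌊2/1⌋ = 2, remainder 0

[2; 2, 12, 3, 1, 3, 3, 2]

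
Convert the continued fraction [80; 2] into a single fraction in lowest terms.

161/2

Start with 2.
80 + 1/(2/1) = 80 + 1/2 = 161/2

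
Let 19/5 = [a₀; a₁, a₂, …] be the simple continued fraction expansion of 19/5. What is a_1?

1

Run the Euclidean algorithm, recording each quotient:
⌊19/5⌋ = 3, remainder 4
⌊5/4⌋ = 1, remainder 1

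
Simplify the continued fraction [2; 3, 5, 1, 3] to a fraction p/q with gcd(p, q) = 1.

169/73

a_0 = 2: 2/1
a_1 = 3: 7/3
a_2 = 5: 37/16
a_3 = 1: 44/19
a_4 = 3: 169/73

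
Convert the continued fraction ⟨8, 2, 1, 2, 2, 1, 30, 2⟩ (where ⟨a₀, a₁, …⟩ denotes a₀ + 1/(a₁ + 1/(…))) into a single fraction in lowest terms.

14104/1685

a_0 = 8: 8/1
a_1 = 2: 17/2
a_2 = 1: 25/3
a_3 = 2: 67/8
a_4 = 2: 159/19
a_5 = 1: 226/27
a_6 = 30: 6939/829
a_7 = 2: 14104/1685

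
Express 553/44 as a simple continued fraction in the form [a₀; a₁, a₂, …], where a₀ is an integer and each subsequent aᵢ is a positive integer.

Apply division with remainder until the remainder is 0:
553 ÷ 44 → quotient 12, remainder 25
44 ÷ 25 → quotient 1, remainder 19
25 ÷ 19 → quotient 1, remainder 6
19 ÷ 6 → quotient 3, remainder 1
6 ÷ 1 → quotient 6, remainder 0

[12; 1, 1, 3, 6]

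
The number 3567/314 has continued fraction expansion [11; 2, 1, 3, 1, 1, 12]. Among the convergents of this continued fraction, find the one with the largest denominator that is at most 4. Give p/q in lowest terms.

34/3

a_0 = 11: 11/1  (≤ bound)
a_1 = 2: 23/2  (≤ bound)
a_2 = 1: 34/3  (≤ bound)
a_3 = 3: 125/11  (> 4, stop)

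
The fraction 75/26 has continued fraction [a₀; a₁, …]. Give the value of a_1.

Run the Euclidean algorithm, recording each quotient:
75 = 2·26 + 23, so a_0 = 2
26 = 1·23 + 3, so a_1 = 1

1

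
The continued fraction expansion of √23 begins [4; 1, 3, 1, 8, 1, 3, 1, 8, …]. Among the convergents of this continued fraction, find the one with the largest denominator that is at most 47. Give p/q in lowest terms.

211/44

a_0 = 4: 4/1  (≤ bound)
a_1 = 1: 5/1  (≤ bound)
a_2 = 3: 19/4  (≤ bound)
a_3 = 1: 24/5  (≤ bound)
a_4 = 8: 211/44  (≤ bound)
a_5 = 1: 235/49  (> 47, stop)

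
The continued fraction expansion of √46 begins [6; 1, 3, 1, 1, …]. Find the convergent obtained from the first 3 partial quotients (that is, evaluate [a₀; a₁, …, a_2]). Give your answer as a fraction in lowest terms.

Compute successive convergents:
a_0 = 6: 6/1
a_1 = 1: 7/1
a_2 = 3: 27/4

27/4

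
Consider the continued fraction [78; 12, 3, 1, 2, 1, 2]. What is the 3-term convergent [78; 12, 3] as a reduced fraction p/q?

2889/37

Use the convergent recurrence hₖ = aₖ·hₖ₋₁ + hₖ₋₂ (and likewise for the denominators kₖ):
a_0 = 78: 78/1
a_1 = 12: 937/12
a_2 = 3: 2889/37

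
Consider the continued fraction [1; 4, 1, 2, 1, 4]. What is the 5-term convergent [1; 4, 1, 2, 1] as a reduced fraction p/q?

23/19

Work from the innermost term outward:
Start with 1.
2 + 1/(1/1) = 2 + 1/1 = 3/1
1 + 1/(3/1) = 1 + 1/3 = 4/3
4 + 1/(4/3) = 4 + 3/4 = 19/4
1 + 1/(19/4) = 1 + 4/19 = 23/19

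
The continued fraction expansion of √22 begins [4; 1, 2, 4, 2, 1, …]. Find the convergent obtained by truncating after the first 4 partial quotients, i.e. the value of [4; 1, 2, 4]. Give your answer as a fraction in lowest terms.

61/13

Build up convergents one term at a time:
a_0 = 4: 4/1
a_1 = 1: 5/1
a_2 = 2: 14/3
a_3 = 4: 61/13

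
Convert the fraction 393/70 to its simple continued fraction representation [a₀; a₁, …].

393 ÷ 70 → quotient 5, remainder 43
70 ÷ 43 → quotient 1, remainder 27
43 ÷ 27 → quotient 1, remainder 16
27 ÷ 16 → quotient 1, remainder 11
16 ÷ 11 → quotient 1, remainder 5
11 ÷ 5 → quotient 2, remainder 1
5 ÷ 1 → quotient 5, remainder 0

[5; 1, 1, 1, 1, 2, 5]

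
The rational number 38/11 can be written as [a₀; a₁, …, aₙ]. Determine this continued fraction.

38 ÷ 11 → quotient 3, remainder 5
11 ÷ 5 → quotient 2, remainder 1
5 ÷ 1 → quotient 5, remainder 0

[3; 2, 5]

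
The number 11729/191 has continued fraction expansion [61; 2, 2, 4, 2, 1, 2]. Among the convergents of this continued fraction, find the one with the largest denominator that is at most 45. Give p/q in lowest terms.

1351/22

List convergents until the denominator exceeds the bound:
a_0 = 61: 61/1  (≤ bound)
a_1 = 2: 123/2  (≤ bound)
a_2 = 2: 307/5  (≤ bound)
a_3 = 4: 1351/22  (≤ bound)
a_4 = 2: 3009/49  (> 45, stop)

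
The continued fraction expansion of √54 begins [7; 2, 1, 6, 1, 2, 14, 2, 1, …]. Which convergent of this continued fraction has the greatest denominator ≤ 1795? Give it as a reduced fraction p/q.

a_0 = 7: 7/1  (≤ bound)
a_1 = 2: 15/2  (≤ bound)
a_2 = 1: 22/3  (≤ bound)
a_3 = 6: 147/20  (≤ bound)
a_4 = 1: 169/23  (≤ bound)
a_5 = 2: 485/66  (≤ bound)
a_6 = 14: 6959/947  (≤ bound)
a_7 = 2: 14403/1960  (> 1795, stop)

6959/947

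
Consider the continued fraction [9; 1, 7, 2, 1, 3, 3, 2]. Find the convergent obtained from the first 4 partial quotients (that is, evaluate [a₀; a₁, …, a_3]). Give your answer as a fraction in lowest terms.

a_0 = 9: 9/1
a_1 = 1: 10/1
a_2 = 7: 79/8
a_3 = 2: 168/17

168/17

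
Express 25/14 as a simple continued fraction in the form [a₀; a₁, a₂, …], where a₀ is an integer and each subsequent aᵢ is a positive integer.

[1; 1, 3, 1, 2]

Apply division with remainder until the remainder is 0:
⌊25/14⌋ = 1, remainder 11
⌊14/11⌋ = 1, remainder 3
⌊11/3⌋ = 3, remainder 2
⌊3/2⌋ = 1, remainder 1
⌊2/1⌋ = 2, remainder 0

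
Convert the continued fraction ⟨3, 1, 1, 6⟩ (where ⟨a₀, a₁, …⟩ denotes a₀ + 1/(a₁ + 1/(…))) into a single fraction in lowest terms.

Start with 6.
1 + 1/(6/1) = 1 + 1/6 = 7/6
1 + 1/(7/6) = 1 + 6/7 = 13/7
3 + 1/(13/7) = 3 + 7/13 = 46/13

46/13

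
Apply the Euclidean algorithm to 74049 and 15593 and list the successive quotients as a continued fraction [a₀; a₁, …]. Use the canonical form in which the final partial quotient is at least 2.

⌊74049/15593⌋ = 4, remainder 11677
⌊15593/11677⌋ = 1, remainder 3916
⌊11677/3916⌋ = 2, remainder 3845
⌊3916/3845⌋ = 1, remainder 71
⌊3845/71⌋ = 54, remainder 11
⌊71/11⌋ = 6, remainder 5
⌊11/5⌋ = 2, remainder 1
⌊5/1⌋ = 5, remainder 0

[4; 1, 2, 1, 54, 6, 2, 5]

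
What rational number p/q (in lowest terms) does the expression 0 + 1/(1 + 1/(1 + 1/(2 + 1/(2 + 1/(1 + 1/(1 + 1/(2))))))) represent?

a_0 = 0: 0/1
a_1 = 1: 1/1
a_2 = 1: 1/2
a_3 = 2: 3/5
a_4 = 2: 7/12
a_5 = 1: 10/17
a_6 = 1: 17/29
a_7 = 2: 44/75

44/75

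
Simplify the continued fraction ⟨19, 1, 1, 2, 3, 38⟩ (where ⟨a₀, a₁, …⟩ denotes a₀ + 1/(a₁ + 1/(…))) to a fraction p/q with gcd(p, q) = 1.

12752/651

Starting at the tail and folding back:
Start with 38.
3 + 1/(38/1) = 3 + 1/38 = 115/38
2 + 1/(115/38) = 2 + 38/115 = 268/115
1 + 1/(268/115) = 1 + 115/268 = 383/268
1 + 1/(383/268) = 1 + 268/383 = 651/383
19 + 1/(651/383) = 19 + 383/651 = 12752/651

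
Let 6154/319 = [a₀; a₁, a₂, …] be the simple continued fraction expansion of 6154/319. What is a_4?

⌊6154/319⌋ = 19, remainder 93
⌊319/93⌋ = 3, remainder 40
⌊93/40⌋ = 2, remainder 13
⌊40/13⌋ = 3, remainder 1
⌊13/1⌋ = 13, remainder 0

13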